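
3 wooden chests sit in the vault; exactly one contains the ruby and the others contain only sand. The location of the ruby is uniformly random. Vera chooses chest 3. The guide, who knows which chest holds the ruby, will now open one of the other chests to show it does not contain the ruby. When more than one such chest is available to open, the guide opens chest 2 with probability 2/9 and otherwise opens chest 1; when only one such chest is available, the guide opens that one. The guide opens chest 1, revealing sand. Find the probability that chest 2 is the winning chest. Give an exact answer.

9/16

Apply Bayes' rule, conditioning on where the ruby actually is.
If it is in chest 1 (prior 1/3): the guide opened chest 1, so this case is ruled out; weight (1/3)·0 = 0.
If it is in chest 2 (prior 1/3): only chest 1 is available, probability 1; weight (1/3)·1 = 1/3.
If it is in chest 3 (prior 1/3): chest 2 is available but not opened, probability 7/9; weight (1/3)·(7/9) = 7/27.
The weights sum to 16/27.
So P(the ruby in chest 2 | the guide opened chest 1) = (1/3) / (16/27) = 9/16.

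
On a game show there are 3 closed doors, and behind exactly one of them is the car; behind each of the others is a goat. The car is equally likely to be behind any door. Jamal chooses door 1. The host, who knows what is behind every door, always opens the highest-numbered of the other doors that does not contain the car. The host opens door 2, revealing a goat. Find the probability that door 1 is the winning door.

Apply Bayes' rule, conditioning on where the car actually is.
If it is behind door 1 (prior 1/3): the host would have opened door 3 instead, probability 0; weight (1/3)·0 = 0.
If it is behind door 2 (prior 1/3): the host opened door 2, so this case is ruled out; weight (1/3)·0 = 0.
If it is behind door 3 (prior 1/3): door 2 is the highest-numbered option available, probability 1; weight (1/3)·1 = 1/3.
The weights sum to 1/3.
So P(the car behind door 1 | the host opened door 2) = 0 / (1/3) = 0.

0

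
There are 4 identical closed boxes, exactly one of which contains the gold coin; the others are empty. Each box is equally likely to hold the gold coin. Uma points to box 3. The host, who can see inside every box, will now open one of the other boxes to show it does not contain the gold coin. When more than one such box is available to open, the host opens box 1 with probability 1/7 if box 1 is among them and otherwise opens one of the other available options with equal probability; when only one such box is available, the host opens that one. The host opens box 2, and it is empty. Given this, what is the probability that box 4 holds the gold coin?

12/25

Condition on the true location of the gold coin.
If it is in box 1 (prior 1/4): box 1 holds the prize so is unavailable; the host chooses uniformly among the 2 others, probability 1/2; weight (1/4)·(1/2) = 1/8.
If it is in box 2 (prior 1/4): the host opened box 2, so this case is ruled out; weight (1/4)·0 = 0.
If it is in box 3 (prior 1/4): box 1 is available but not opened; box 2 gets probability (1 − 1/7)/2 = 3/7; weight (1/4)·(3/7) = 3/28.
If it is in box 4 (prior 1/4): box 1 is available but not opened, probability 6/7; weight (1/4)·(6/7) = 3/14.
The weights sum to 25/56.
So P(the gold coin in box 4 | the host opened box 2) = (3/14) / (25/56) = 12/25.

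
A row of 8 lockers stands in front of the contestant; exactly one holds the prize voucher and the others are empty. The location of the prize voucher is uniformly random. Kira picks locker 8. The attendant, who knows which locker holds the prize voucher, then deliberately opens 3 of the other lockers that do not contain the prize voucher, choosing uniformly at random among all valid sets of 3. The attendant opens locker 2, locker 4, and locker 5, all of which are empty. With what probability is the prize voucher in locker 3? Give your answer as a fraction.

Condition on the true location of the prize voucher.
If it is in any of lockers 1, 3, 6, and 7 (prior 1/8 each): the attendant has 20 equally likely choices, so probability 1/20; weight (1/8)·(1/20) = 1/160 each.
If it is in any of lockers 2, 4, and 5 (prior 1/8 each): that locker was opened and seen not to hold the prize — ruled out; weight (1/8)·0 = 0 each.
If it is in locker 8 (prior 1/8): the attendant has 35 equally likely choices, so probability 1/35; weight (1/8)·(1/35) = 1/280.
The weights sum to 1/35.
So P(the prize voucher in locker 3 | the attendant opened locker 2, locker 4, and locker 5) = (1/160) / (1/35) = 7/32.

7/32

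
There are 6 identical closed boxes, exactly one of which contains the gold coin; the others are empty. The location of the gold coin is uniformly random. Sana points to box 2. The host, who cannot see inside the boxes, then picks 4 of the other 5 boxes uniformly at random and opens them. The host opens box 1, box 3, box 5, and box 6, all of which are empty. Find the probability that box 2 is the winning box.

Condition on the true location of the gold coin.
If it is in any of boxes 1, 3, 5, and 6 (prior 1/6 each): that box was opened and seen not to hold the prize — ruled out; weight (1/6)·0 = 0 each.
If it is in either of boxes 2 and 4 (prior 1/6 each): the host picks exactly this set with probability 1/5 regardless, and none is the prize; weight (1/6)·(1/5) = 1/30 each.
The weights sum to 1/15.
So P(the gold coin in box 2 | the host opened box 1, box 3, box 5, and box 6) = (1/30) / (1/15) = 1/2.

1/2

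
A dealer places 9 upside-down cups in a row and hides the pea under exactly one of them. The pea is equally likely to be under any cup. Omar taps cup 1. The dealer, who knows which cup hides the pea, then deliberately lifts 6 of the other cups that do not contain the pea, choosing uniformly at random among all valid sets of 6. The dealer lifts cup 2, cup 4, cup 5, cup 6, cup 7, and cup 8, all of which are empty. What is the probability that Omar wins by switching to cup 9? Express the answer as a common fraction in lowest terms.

4/9

Condition on the true location of the pea.
If it is under cup 1 (prior 1/9): the dealer has 28 equally likely choices, so probability 1/28; weight (1/9)·(1/28) = 1/252.
If it is under any of cups 2, 4, 5, 6, 7, and 8 (prior 1/9 each): that cup was opened and seen not to hold the prize — ruled out; weight (1/9)·0 = 0 each.
If it is under either of cups 3 and 9 (prior 1/9 each): the dealer has 7 equally likely choices, so probability 1/7; weight (1/9)·(1/7) = 1/63 each.
The weights sum to 1/28.
So P(the pea under cup 9 | the dealer opened cup 2, cup 4, cup 5, cup 6, cup 7, and cup 8) = (1/63) / (1/28) = 4/9.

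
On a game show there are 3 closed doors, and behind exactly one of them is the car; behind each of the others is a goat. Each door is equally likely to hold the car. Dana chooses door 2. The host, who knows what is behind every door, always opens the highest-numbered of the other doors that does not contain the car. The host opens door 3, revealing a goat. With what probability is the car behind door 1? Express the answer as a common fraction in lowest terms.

1/2

Condition on the true location of the car.
If it is behind either of doors 1 and 2 (prior 1/3 each): door 3 is the highest-numbered option available, probability 1; weight (1/3)·1 = 1/3 each.
If it is behind door 3 (prior 1/3): the host opened door 3, so this case is ruled out; weight (1/3)·0 = 0.
The weights sum to 2/3.
So P(the car behind door 1 | the host opened door 3) = (1/3) / (2/3) = 1/2.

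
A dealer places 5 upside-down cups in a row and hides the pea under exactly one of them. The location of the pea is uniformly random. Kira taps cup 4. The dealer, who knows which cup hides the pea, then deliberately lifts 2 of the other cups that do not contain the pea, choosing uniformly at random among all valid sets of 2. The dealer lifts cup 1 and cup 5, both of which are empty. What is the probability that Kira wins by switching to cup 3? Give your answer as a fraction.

Consider each possible location of the pea in turn.
If it is under either of cups 1 and 5 (prior 1/5 each): that cup was opened and seen not to hold the prize — ruled out; weight (1/5)·0 = 0 each.
If it is under either of cups 2 and 3 (prior 1/5 each): the dealer has 3 equally likely choices, so probability 1/3; weight (1/5)·(1/3) = 1/15 each.
If it is under cup 4 (prior 1/5): the dealer has 6 equally likely choices, so probability 1/6; weight (1/5)·(1/6) = 1/30.
The weights sum to 1/6.
So P(the pea under cup 3 | the dealer opened cup 1 and cup 5) = (1/15) / (1/6) = 2/5.

2/5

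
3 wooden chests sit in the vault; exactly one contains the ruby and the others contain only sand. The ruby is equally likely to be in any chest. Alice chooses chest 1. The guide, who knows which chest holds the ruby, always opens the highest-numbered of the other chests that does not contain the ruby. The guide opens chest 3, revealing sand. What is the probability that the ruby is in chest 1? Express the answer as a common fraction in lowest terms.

1/2

Apply Bayes' rule, conditioning on where the ruby actually is.
If it is in either of chests 1 and 2 (prior 1/3 each): chest 3 is the highest-numbered option available, probability 1; weight (1/3)·1 = 1/3 each.
If it is in chest 3 (prior 1/3): the guide opened chest 3, so this case is ruled out; weight (1/3)·0 = 0.
The weights sum to 2/3.
So P(the ruby in chest 1 | the guide opened chest 3) = (1/3) / (2/3) = 1/2.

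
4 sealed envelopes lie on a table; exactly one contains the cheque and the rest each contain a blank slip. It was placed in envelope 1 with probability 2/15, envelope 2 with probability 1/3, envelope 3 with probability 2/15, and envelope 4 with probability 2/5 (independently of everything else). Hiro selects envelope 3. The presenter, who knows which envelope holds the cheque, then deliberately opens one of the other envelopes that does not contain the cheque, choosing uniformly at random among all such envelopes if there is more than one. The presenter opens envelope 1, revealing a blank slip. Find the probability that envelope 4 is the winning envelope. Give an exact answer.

18/37

Apply Bayes' rule, conditioning on where the cheque actually is.
If it is in envelope 1 (prior 2/15): the presenter opened envelope 1, so this case is ruled out; weight (2/15)·0 = 0.
If it is in envelope 2 (prior 1/3): the presenter has 2 equally likely choices, so probability 1/2; weight (1/3)·(1/2) = 1/6.
If it is in envelope 3 (prior 2/15): the presenter has 3 equally likely choices, so probability 1/3; weight (2/15)·(1/3) = 2/45.
If it is in envelope 4 (prior 2/5): the presenter has 2 equally likely choices, so probability 1/2; weight (2/5)·(1/2) = 1/5.
The weights sum to 37/90.
So P(the cheque in envelope 4 | the presenter opened envelope 1) = (1/5) / (37/90) = 18/37.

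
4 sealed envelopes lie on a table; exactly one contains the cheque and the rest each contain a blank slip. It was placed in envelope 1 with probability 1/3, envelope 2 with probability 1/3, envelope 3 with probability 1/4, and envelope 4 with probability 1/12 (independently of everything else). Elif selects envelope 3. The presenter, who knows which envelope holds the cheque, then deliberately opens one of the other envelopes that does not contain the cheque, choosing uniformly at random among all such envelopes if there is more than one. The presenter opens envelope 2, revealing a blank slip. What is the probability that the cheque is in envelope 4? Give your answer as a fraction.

Apply Bayes' rule, conditioning on where the cheque actually is.
If it is in envelope 1 (prior 1/3): the presenter has 2 equally likely choices, so probability 1/2; weight (1/3)·(1/2) = 1/6.
If it is in envelope 2 (prior 1/3): the presenter opened envelope 2, so this case is ruled out; weight (1/3)·0 = 0.
If it is in envelope 3 (prior 1/4): the presenter has 3 equally likely choices, so probability 1/3; weight (1/4)·(1/3) = 1/12.
If it is in envelope 4 (prior 1/12): the presenter has 2 equally likely choices, so probability 1/2; weight (1/12)·(1/2) = 1/24.
The weights sum to 7/24.
So P(the cheque in envelope 4 | the presenter opened envelope 2) = (1/24) / (7/24) = 1/7.

1/7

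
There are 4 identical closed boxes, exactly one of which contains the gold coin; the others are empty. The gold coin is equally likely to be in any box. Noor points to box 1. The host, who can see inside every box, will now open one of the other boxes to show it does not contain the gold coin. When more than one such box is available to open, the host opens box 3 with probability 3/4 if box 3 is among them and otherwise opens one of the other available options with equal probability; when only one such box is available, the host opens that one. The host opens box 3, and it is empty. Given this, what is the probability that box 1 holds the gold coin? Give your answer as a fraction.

1/3

Consider each possible location of the gold coin in turn.
If it is in any of boxes 1, 2, and 4 (prior 1/4 each): box 3 is available, opened with probability 3/4; weight (1/4)·(3/4) = 3/16 each.
If it is in box 3 (prior 1/4): the host opened box 3, so this case is ruled out; weight (1/4)·0 = 0.
The weights sum to 9/16.
So P(the gold coin in box 1 | the host opened box 3) = (3/16) / (9/16) = 1/3.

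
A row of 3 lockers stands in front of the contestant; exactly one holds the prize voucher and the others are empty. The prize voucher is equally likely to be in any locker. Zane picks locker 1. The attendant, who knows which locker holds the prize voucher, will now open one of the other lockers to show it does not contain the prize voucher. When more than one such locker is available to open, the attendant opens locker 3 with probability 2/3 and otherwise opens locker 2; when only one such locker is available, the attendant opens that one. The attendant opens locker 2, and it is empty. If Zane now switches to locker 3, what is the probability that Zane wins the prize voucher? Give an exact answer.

3/4

Consider each possible location of the prize voucher in turn.
If it is in locker 1 (prior 1/3): locker 3 is available but not opened, probability 1/3; weight (1/3)·(1/3) = 1/9.
If it is in locker 2 (prior 1/3): the attendant opened locker 2, so this case is ruled out; weight (1/3)·0 = 0.
If it is in locker 3 (prior 1/3): only locker 2 is available, probability 1; weight (1/3)·1 = 1/3.
The weights sum to 4/9.
So P(the prize voucher in locker 3 | the attendant opened locker 2) = (1/3) / (4/9) = 3/4.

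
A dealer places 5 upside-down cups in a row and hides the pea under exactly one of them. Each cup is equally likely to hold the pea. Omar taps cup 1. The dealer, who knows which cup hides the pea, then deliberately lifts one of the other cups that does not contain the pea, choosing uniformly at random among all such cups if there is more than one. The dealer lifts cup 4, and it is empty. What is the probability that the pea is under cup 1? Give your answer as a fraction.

Consider each possible location of the pea in turn.
If it is under cup 1 (prior 1/5): the dealer has 4 equally likely choices, so probability 1/4; weight (1/5)·(1/4) = 1/20.
If it is under any of cups 2, 3, and 5 (prior 1/5 each): the dealer has 3 equally likely choices, so probability 1/3; weight (1/5)·(1/3) = 1/15 each.
If it is under cup 4 (prior 1/5): the dealer opened cup 4, so this case is ruled out; weight (1/5)·0 = 0.
The weights sum to 1/4.
So P(the pea under cup 1 | the dealer opened cup 4) = (1/20) / (1/4) = 1/5.

1/5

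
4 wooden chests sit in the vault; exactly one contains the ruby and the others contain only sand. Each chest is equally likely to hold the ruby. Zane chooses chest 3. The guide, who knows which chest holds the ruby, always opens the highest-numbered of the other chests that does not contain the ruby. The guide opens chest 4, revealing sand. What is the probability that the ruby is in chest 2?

Condition on the true location of the ruby.
If it is in any of chests 1, 2, and 3 (prior 1/4 each): chest 4 is the highest-numbered option available, probability 1; weight (1/4)·1 = 1/4 each.
If it is in chest 4 (prior 1/4): the guide opened chest 4, so this case is ruled out; weight (1/4)·0 = 0.
The weights sum to 3/4.
So P(the ruby in chest 2 | the guide opened chest 4) = (1/4) / (3/4) = 1/3.

1/3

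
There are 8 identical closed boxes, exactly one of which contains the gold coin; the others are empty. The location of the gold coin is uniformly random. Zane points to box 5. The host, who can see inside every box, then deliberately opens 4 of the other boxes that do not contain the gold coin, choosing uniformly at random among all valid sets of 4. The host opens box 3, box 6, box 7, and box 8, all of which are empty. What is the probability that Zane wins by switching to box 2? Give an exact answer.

Condition on the true location of the gold coin.
If it is in any of boxes 1, 2, and 4 (prior 1/8 each): the host has 15 equally likely choices, so probability 1/15; weight (1/8)·(1/15) = 1/120 each.
If it is in any of boxes 3, 6, 7, and 8 (prior 1/8 each): that box was opened and seen not to hold the prize — ruled out; weight (1/8)·0 = 0 each.
If it is in box 5 (prior 1/8): the host has 35 equally likely choices, so probability 1/35; weight (1/8)·(1/35) = 1/280.
The weights sum to 1/35.
So P(the gold coin in box 2 | the host opened box 3, box 6, box 7, and box 8) = (1/120) / (1/35) = 7/24.

7/24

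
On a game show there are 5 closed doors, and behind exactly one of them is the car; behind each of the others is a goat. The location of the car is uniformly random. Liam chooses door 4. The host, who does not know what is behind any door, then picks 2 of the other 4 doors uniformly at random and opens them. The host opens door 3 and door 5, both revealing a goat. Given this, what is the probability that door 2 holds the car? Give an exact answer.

1/3

Consider each possible location of the car in turn.
If it is behind any of doors 1, 2, and 4 (prior 1/5 each): the host picks exactly this set with probability 1/6 regardless, and none is the prize; weight (1/5)·(1/6) = 1/30 each.
If it is behind either of doors 3 and 5 (prior 1/5 each): that door was opened and seen not to hold the prize — ruled out; weight (1/5)·0 = 0 each.
The weights sum to 1/10.
So P(the car behind door 2 | the host opened door 3 and door 5) = (1/30) / (1/10) = 1/3.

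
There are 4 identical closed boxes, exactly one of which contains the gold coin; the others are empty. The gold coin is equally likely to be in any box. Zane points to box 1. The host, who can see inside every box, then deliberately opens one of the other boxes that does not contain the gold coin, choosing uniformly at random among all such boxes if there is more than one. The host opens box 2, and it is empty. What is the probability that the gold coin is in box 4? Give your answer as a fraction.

Condition on the true location of the gold coin.
If it is in box 1 (prior 1/4): the host has 3 equally likely choices, so probability 1/3; weight (1/4)·(1/3) = 1/12.
If it is in box 2 (prior 1/4): the host opened box 2, so this case is ruled out; weight (1/4)·0 = 0.
If it is in either of boxes 3 and 4 (prior 1/4 each): the host has 2 equally likely choices, so probability 1/2; weight (1/4)·(1/2) = 1/8 each.
The weights sum to 1/3.
So P(the gold coin in box 4 | the host opened box 2) = (1/8) / (1/3) = 3/8.

3/8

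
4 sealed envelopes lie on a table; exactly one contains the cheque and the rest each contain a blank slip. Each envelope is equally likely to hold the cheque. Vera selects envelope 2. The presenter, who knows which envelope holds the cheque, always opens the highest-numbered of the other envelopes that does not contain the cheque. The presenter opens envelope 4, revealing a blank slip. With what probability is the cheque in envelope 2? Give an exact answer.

Apply Bayes' rule, conditioning on where the cheque actually is.
If it is in any of envelopes 1, 2, and 3 (prior 1/4 each): envelope 4 is the highest-numbered option available, probability 1; weight (1/4)·1 = 1/4 each.
If it is in envelope 4 (prior 1/4): the presenter opened envelope 4, so this case is ruled out; weight (1/4)·0 = 0.
The weights sum to 3/4.
So P(the cheque in envelope 2 | the presenter opened envelope 4) = (1/4) / (3/4) = 1/3.

1/3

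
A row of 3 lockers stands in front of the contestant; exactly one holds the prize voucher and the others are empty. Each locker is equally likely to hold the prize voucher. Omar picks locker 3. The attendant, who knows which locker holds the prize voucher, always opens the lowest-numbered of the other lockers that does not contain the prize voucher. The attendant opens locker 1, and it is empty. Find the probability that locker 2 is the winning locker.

Consider each possible location of the prize voucher in turn.
If it is in locker 1 (prior 1/3): the attendant opened locker 1, so this case is ruled out; weight (1/3)·0 = 0.
If it is in either of lockers 2 and 3 (prior 1/3 each): locker 1 is the lowest-numbered option available, probability 1; weight (1/3)·1 = 1/3 each.
The weights sum to 2/3.
So P(the prize voucher in locker 2 | the attendant opened locker 1) = (1/3) / (2/3) = 1/2.

1/2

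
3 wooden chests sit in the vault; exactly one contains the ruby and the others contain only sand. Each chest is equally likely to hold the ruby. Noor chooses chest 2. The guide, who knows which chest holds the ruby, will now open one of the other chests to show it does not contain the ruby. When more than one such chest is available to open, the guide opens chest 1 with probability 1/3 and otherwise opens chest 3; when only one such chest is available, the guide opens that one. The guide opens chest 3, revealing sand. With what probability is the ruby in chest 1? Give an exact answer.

Condition on the true location of the ruby.
If it is in chest 1 (prior 1/3): only chest 3 is available, probability 1; weight (1/3)·1 = 1/3.
If it is in chest 2 (prior 1/3): chest 1 is available but not opened, probability 2/3; weight (1/3)·(2/3) = 2/9.
If it is in chest 3 (prior 1/3): the guide opened chest 3, so this case is ruled out; weight (1/3)·0 = 0.
The weights sum to 5/9.
So P(the ruby in chest 1 | the guide opened chest 3) = (1/3) / (5/9) = 3/5.

3/5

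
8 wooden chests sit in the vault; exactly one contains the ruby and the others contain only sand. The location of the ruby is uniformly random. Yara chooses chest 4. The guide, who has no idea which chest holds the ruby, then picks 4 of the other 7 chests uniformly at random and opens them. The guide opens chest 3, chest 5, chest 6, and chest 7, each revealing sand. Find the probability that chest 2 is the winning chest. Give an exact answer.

Consider each possible location of the ruby in turn.
If it is in any of chests 1, 2, 4, and 8 (prior 1/8 each): the guide picks exactly this set with probability 1/35 regardless, and none is the prize; weight (1/8)·(1/35) = 1/280 each.
If it is in any of chests 3, 5, 6, and 7 (prior 1/8 each): that chest was opened and seen not to hold the prize — ruled out; weight (1/8)·0 = 0 each.
The weights sum to 1/70.
So P(the ruby in chest 2 | the guide opened chest 3, chest 5, chest 6, and chest 7) = (1/280) / (1/70) = 1/4.

1/4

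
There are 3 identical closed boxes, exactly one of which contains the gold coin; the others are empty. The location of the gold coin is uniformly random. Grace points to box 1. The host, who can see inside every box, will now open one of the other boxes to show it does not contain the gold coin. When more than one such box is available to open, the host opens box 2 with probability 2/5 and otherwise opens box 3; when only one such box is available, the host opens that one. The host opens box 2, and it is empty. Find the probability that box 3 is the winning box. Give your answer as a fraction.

Apply Bayes' rule, conditioning on where the gold coin actually is.
If it is in box 1 (prior 1/3): box 2 is available, opened with probability 2/5; weight (1/3)·(2/5) = 2/15.
If it is in box 2 (prior 1/3): the host opened box 2, so this case is ruled out; weight (1/3)·0 = 0.
If it is in box 3 (prior 1/3): only box 2 is available, probability 1; weight (1/3)·1 = 1/3.
The weights sum to 7/15.
So P(the gold coin in box 3 | the host opened box 2) = (1/3) / (7/15) = 5/7.

5/7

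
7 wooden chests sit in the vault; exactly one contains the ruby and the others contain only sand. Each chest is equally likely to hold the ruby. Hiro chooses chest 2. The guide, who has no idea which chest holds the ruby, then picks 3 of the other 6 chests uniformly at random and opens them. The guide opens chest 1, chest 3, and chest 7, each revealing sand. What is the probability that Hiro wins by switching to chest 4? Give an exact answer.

1/4

Consider each possible location of the ruby in turn.
If it is in any of chests 1, 3, and 7 (prior 1/7 each): that chest was opened and seen not to hold the prize — ruled out; weight (1/7)·0 = 0 each.
If it is in any of chests 2, 4, 5, and 6 (prior 1/7 each): the guide picks exactly this set with probability 1/20 regardless, and none is the prize; weight (1/7)·(1/20) = 1/140 each.
The weights sum to 1/35.
So P(the ruby in chest 4 | the guide opened chest 1, chest 3, and chest 7) = (1/140) / (1/35) = 1/4.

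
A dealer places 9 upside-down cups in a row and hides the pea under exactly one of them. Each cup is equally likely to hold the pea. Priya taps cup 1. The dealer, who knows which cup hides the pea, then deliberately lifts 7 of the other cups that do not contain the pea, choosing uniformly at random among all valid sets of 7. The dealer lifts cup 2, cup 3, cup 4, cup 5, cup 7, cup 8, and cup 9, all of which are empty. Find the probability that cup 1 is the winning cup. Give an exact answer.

Condition on the true location of the pea.
If it is under cup 1 (prior 1/9): the dealer has 8 equally likely choices, so probability 1/8; weight (1/9)·(1/8) = 1/72.
If it is under any of cups 2, 3, 4, 5, 7, 8, and 9 (prior 1/9 each): that cup was opened and seen not to hold the prize — ruled out; weight (1/9)·0 = 0 each.
If it is under cup 6 (prior 1/9): the dealer has no choice, probability 1; weight (1/9)·1 = 1/9.
The weights sum to 1/8.
So P(the pea under cup 1 | the dealer opened cup 2, cup 3, cup 4, cup 5, cup 7, cup 8, and cup 9) = (1/72) / (1/8) = 1/9.

1/9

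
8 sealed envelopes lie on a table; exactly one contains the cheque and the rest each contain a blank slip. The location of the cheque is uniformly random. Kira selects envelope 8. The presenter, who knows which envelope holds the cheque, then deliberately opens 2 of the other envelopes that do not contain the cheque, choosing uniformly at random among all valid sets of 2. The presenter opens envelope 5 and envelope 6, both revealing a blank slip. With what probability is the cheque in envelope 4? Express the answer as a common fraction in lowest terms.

Consider each possible location of the cheque in turn.
If it is in any of envelopes 1, 2, 3, 4, and 7 (prior 1/8 each): the presenter has 15 equally likely choices, so probability 1/15; weight (1/8)·(1/15) = 1/120 each.
If it is in either of envelopes 5 and 6 (prior 1/8 each): that envelope was opened and seen not to hold the prize — ruled out; weight (1/8)·0 = 0 each.
If it is in envelope 8 (prior 1/8): the presenter has 21 equally likely choices, so probability 1/21; weight (1/8)·(1/21) = 1/168.
The weights sum to 1/21.
So P(the cheque in envelope 4 | the presenter opened envelope 5 and envelope 6) = (1/120) / (1/21) = 7/40.

7/40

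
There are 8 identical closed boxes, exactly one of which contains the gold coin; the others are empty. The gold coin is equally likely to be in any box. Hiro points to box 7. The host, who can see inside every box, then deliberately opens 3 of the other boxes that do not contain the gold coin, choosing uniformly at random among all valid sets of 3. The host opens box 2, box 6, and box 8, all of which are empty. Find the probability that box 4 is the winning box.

Consider each possible location of the gold coin in turn.
If it is in any of boxes 1, 3, 4, and 5 (prior 1/8 each): the host has 20 equally likely choices, so probability 1/20; weight (1/8)·(1/20) = 1/160 each.
If it is in any of boxes 2, 6, and 8 (prior 1/8 each): that box was opened and seen not to hold the prize — ruled out; weight (1/8)·0 = 0 each.
If it is in box 7 (prior 1/8): the host has 35 equally likely choices, so probability 1/35; weight (1/8)·(1/35) = 1/280.
The weights sum to 1/35.
So P(the gold coin in box 4 | the host opened box 2, box 6, and box 8) = (1/160) / (1/35) = 7/32.

7/32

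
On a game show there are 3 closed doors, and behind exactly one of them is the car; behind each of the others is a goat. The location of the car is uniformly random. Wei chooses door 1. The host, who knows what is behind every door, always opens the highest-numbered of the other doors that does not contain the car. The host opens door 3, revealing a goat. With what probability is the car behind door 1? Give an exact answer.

Apply Bayes' rule, conditioning on where the car actually is.
If it is behind either of doors 1 and 2 (prior 1/3 each): door 3 is the highest-numbered option available, probability 1; weight (1/3)·1 = 1/3 each.
If it is behind door 3 (prior 1/3): the host opened door 3, so this case is ruled out; weight (1/3)·0 = 0.
The weights sum to 2/3.
So P(the car behind door 1 | the host opened door 3) = (1/3) / (2/3) = 1/2.

1/2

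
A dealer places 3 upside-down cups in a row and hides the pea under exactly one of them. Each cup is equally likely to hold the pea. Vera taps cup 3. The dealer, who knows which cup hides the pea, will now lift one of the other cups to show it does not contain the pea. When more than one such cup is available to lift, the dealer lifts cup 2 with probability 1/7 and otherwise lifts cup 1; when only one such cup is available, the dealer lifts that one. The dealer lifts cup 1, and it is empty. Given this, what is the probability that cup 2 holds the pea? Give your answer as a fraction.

Apply Bayes' rule, conditioning on where the pea actually is.
If it is under cup 1 (prior 1/3): the dealer opened cup 1, so this case is ruled out; weight (1/3)·0 = 0.
If it is under cup 2 (prior 1/3): only cup 1 is available, probability 1; weight (1/3)·1 = 1/3.
If it is under cup 3 (prior 1/3): cup 2 is available but not opened, probability 6/7; weight (1/3)·(6/7) = 2/7.
The weights sum to 13/21.
So P(the pea under cup 2 | the dealer opened cup 1) = (1/3) / (13/21) = 7/13.

7/13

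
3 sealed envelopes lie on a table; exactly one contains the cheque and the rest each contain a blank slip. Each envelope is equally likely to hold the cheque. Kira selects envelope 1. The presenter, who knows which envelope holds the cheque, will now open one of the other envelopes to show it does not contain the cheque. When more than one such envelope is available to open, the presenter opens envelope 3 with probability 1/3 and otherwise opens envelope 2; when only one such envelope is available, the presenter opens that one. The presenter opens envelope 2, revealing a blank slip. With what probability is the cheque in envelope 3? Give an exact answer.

3/5

Consider each possible location of the cheque in turn.
If it is in envelope 1 (prior 1/3): envelope 3 is available but not opened, probability 2/3; weight (1/3)·(2/3) = 2/9.
If it is in envelope 2 (prior 1/3): the presenter opened envelope 2, so this case is ruled out; weight (1/3)·0 = 0.
If it is in envelope 3 (prior 1/3): only envelope 2 is available, probability 1; weight (1/3)·1 = 1/3.
The weights sum to 5/9.
So P(the cheque in envelope 3 | the presenter opened envelope 2) = (1/3) / (5/9) = 3/5.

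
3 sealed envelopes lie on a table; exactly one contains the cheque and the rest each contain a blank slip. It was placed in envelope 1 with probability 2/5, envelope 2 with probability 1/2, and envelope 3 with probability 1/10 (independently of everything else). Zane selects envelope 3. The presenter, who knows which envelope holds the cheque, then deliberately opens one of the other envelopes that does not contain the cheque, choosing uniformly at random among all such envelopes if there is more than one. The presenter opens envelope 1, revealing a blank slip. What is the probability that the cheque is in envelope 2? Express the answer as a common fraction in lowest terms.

Apply Bayes' rule, conditioning on where the cheque actually is.
If it is in envelope 1 (prior 2/5): the presenter opened envelope 1, so this case is ruled out; weight (2/5)·0 = 0.
If it is in envelope 2 (prior 1/2): the presenter has no choice, probability 1; weight (1/2)·1 = 1/2.
If it is in envelope 3 (prior 1/10): the presenter has 2 equally likely choices, so probability 1/2; weight (1/10)·(1/2) = 1/20.
The weights sum to 11/20.
So P(the cheque in envelope 2 | the presenter opened envelope 1) = (1/2) / (11/20) = 10/11.

10/11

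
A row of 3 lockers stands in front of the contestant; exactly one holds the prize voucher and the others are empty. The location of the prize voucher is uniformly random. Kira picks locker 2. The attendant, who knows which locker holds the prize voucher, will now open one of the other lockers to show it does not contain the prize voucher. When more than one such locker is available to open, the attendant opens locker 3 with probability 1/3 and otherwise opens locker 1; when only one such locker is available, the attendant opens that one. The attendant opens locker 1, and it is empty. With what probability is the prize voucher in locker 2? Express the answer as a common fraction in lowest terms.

Consider each possible location of the prize voucher in turn.
If it is in locker 1 (prior 1/3): the attendant opened locker 1, so this case is ruled out; weight (1/3)·0 = 0.
If it is in locker 2 (prior 1/3): locker 3 is available but not opened, probability 2/3; weight (1/3)·(2/3) = 2/9.
If it is in locker 3 (prior 1/3): only locker 1 is available, probability 1; weight (1/3)·1 = 1/3.
The weights sum to 5/9.
So P(the prize voucher in locker 2 | the attendant opened locker 1) = (2/9) / (5/9) = 2/5.

2/5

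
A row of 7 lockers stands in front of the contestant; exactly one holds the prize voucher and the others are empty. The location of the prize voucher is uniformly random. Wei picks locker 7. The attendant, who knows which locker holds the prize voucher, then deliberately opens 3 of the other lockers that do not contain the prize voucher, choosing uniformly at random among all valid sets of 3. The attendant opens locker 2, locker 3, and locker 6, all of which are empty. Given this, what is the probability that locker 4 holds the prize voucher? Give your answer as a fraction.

Condition on the true location of the prize voucher.
If it is in any of lockers 1, 4, and 5 (prior 1/7 each): the attendant has 10 equally likely choices, so probability 1/10; weight (1/7)·(1/10) = 1/70 each.
If it is in any of lockers 2, 3, and 6 (prior 1/7 each): that locker was opened and seen not to hold the prize — ruled out; weight (1/7)·0 = 0 each.
If it is in locker 7 (prior 1/7): the attendant has 20 equally likely choices, so probability 1/20; weight (1/7)·(1/20) = 1/140.
The weights sum to 1/20.
So P(the prize voucher in locker 4 | the attendant opened locker 2, locker 3, and locker 6) = (1/70) / (1/20) = 2/7.

2/7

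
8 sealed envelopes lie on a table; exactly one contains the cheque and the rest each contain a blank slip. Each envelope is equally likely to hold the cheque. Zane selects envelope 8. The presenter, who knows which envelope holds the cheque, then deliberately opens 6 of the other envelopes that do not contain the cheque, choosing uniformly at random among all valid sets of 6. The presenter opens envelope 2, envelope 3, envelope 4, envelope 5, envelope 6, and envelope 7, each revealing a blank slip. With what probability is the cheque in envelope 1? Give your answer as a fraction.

7/8

Consider each possible location of the cheque in turn.
If it is in envelope 1 (prior 1/8): the presenter has no choice, probability 1; weight (1/8)·1 = 1/8.
If it is in any of envelopes 2, 3, 4, 5, 6, and 7 (prior 1/8 each): that envelope was opened and seen not to hold the prize — ruled out; weight (1/8)·0 = 0 each.
If it is in envelope 8 (prior 1/8): the presenter has 7 equally likely choices, so probability 1/7; weight (1/8)·(1/7) = 1/56.
The weights sum to 1/7.
So P(the cheque in envelope 1 | the presenter opened envelope 2, envelope 3, envelope 4, envelope 5, envelope 6, and envelope 7) = (1/8) / (1/7) = 7/8.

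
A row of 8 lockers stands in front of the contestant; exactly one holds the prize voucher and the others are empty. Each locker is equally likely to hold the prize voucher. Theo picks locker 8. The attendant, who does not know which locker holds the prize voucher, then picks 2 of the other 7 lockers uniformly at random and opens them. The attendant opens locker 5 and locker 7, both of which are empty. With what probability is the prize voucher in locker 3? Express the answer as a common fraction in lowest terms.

Apply Bayes' rule, conditioning on where the prize voucher actually is.
If it is in any of lockers 1, 2, 3, 4, 6, and 8 (prior 1/8 each): the attendant picks exactly this set with probability 1/21 regardless, and none is the prize; weight (1/8)·(1/21) = 1/168 each.
If it is in either of lockers 5 and 7 (prior 1/8 each): that locker was opened and seen not to hold the prize — ruled out; weight (1/8)·0 = 0 each.
The weights sum to 1/28.
So P(the prize voucher in locker 3 | the attendant opened locker 5 and locker 7) = (1/168) / (1/28) = 1/6.

1/6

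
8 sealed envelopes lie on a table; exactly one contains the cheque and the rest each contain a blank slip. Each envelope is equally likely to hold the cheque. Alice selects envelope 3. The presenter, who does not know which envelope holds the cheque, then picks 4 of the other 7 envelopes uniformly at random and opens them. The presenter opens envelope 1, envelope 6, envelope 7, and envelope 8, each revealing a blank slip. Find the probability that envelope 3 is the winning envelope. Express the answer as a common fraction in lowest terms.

Because the presenter chose which envelopes to open without knowing where the cheque is, the choice is independent of the prize location. Learning that none of the 4 opened envelopes holds the cheque simply rules out those 4 locations and leaves the remaining 4 envelopes still equally likely by symmetry.
So P(the cheque in envelope 3) = 1/4.

1/4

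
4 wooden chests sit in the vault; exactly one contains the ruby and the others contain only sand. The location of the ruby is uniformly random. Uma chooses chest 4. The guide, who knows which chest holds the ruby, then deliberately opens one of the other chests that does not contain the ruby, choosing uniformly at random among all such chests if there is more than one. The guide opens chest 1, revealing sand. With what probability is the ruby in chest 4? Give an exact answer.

Condition on the true location of the ruby.
If it is in chest 1 (prior 1/4): the guide opened chest 1, so this case is ruled out; weight (1/4)·0 = 0.
If it is in either of chests 2 and 3 (prior 1/4 each): the guide has 2 equally likely choices, so probability 1/2; weight (1/4)·(1/2) = 1/8 each.
If it is in chest 4 (prior 1/4): the guide has 3 equally likely choices, so probability 1/3; weight (1/4)·(1/3) = 1/12.
The weights sum to 1/3.
So P(the ruby in chest 4 | the guide opened chest 1) = (1/12) / (1/3) = 1/4.

1/4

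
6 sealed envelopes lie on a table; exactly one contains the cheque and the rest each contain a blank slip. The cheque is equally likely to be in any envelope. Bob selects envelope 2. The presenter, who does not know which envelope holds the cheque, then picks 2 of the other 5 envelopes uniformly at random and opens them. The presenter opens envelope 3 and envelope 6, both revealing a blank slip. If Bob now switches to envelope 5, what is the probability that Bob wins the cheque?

Because the presenter chose which envelopes to open without knowing where the cheque is, the choice is independent of the prize location. Learning that none of the 2 opened envelopes holds the cheque simply rules out those 2 locations and leaves the remaining 4 envelopes still equally likely by symmetry.
So P(the cheque in envelope 5) = 1/4.

1/4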